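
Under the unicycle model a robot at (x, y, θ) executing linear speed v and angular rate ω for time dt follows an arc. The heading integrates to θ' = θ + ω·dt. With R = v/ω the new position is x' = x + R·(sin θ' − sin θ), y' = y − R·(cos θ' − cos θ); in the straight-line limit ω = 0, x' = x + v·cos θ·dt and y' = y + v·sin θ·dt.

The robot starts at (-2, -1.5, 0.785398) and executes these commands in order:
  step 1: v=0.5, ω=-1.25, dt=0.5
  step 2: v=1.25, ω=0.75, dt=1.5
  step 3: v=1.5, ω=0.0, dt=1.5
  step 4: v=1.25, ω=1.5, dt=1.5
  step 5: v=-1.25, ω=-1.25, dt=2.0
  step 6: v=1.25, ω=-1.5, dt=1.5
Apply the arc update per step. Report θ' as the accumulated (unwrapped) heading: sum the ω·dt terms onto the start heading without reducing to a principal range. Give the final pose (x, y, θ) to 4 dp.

step 1: θ'=0.1604 (R=-0.4000) → pose (-1.7810, -1.3880, 0.1604)
step 2: θ'=1.2854 (R=1.6667) → pose (-0.4480, -0.2119, 1.2854)
step 3: θ'=1.2854 (straight) → pose (0.1855, 1.9470, 1.2854)
step 4: θ'=3.5354 (R=0.8333) → pose (-0.9339, 2.9512, 3.5354)
step 5: θ'=1.0354 (R=1.0000) → pose (0.3099, 1.5176, 1.0354)
step 6: θ'=-1.2146 (R=-0.8333) → pose (1.8076, 1.3830, -1.2146)

(1.8076, 1.3830, -1.2146)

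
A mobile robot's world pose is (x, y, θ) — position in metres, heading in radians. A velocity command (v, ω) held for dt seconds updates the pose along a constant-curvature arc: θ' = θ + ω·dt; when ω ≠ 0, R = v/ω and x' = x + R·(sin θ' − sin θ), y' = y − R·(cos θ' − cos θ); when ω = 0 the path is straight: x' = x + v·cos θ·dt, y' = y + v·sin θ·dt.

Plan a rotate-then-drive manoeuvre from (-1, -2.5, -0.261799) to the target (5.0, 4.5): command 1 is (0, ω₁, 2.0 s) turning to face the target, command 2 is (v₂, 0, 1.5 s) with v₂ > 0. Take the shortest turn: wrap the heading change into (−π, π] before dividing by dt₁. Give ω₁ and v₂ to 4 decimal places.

heading to target = atan2(4.5−-2.5, 5−-1) = 0.8622
Δθ = wrap(0.8622 − -0.2618) = 1.1240; ω₁ = Δθ/dt₁ = 0.5620
distance = √((5−-1)² + (4.5−-2.5)²) = 9.2195; v₂ = distance/dt₂ = 6.1464

ω₁ = 0.5620, v₂ = 6.1464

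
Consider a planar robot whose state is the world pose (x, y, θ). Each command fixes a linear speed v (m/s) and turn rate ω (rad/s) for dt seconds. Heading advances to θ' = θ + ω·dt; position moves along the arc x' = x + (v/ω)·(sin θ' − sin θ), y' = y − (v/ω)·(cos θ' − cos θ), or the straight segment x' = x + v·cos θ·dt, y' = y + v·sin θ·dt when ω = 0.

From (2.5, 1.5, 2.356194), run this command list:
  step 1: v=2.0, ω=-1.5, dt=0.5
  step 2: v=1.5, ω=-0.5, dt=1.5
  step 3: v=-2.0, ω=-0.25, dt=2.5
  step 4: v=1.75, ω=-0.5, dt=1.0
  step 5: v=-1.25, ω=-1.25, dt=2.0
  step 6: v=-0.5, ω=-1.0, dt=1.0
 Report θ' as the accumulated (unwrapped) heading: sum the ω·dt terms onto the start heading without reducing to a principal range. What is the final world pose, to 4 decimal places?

(0.7411, 3.7251, -3.7688)

step 1: θ'=1.6062 (R=-1.3333) → pose (2.1103, 2.3956, 1.6062)
step 2: θ'=0.8562 (R=-3.0000) → pose (2.8424, 4.4677, 0.8562)
step 3: θ'=0.2312 (R=8.0000) → pose (-1.3673, 1.9231, 0.2312)
step 4: θ'=-0.2688 (R=-3.5000) → pose (0.3642, 1.8906, -0.2688)
step 5: θ'=-2.7688 (R=1.0000) → pose (0.2655, 3.7860, -2.7688)
step 6: θ'=-3.7688 (R=0.5000) → pose (0.7411, 3.7251, -3.7688)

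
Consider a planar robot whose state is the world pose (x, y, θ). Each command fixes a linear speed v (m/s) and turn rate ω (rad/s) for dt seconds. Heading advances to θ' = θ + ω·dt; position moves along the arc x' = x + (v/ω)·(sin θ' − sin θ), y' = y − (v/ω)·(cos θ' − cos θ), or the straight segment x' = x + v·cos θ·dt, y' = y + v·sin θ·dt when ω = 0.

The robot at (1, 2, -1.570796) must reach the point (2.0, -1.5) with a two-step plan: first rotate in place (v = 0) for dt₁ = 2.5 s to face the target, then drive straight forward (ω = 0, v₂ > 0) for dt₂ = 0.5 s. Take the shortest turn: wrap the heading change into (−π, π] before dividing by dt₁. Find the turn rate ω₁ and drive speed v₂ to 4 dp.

heading to target = atan2(-1.5−2, 2−1) = -1.2925
Δθ = wrap(-1.2925 − -1.5708) = 0.2783; ω₁ = Δθ/dt₁ = 0.1113
distance = √((2−1)² + (-1.5−2)²) = 3.6401; v₂ = distance/dt₂ = 7.2801

ω₁ = 0.1113, v₂ = 7.2801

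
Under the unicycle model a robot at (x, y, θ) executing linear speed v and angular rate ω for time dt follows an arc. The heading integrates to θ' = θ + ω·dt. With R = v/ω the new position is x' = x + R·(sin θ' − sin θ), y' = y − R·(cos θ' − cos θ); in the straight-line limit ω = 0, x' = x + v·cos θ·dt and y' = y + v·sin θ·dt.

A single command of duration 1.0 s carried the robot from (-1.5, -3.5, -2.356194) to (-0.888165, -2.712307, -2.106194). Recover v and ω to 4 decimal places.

v = -1.0000, ω = 0.2500

Δθ = -2.106194 − -2.356194 = 0.250000
ω = Δθ/dt = 0.250000/1.0 = 0.2500
R = −Δy/(cos θ' − cos θ) = -4.0000
v = R·ω = -4.0000·0.2500 = -1.0000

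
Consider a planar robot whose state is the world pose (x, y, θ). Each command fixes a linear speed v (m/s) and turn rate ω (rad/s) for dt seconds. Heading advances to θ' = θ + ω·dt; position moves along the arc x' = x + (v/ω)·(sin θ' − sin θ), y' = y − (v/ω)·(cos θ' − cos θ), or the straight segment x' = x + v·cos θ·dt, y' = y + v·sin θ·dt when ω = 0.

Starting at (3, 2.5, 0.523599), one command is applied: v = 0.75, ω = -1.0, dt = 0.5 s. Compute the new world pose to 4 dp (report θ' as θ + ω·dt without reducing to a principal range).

(3.3573, 2.6003, 0.0236)

θ' = 0.5236 + -1.0·0.5 = 0.0236
R = v/ω = 0.75/-1.0 = -0.7500
x' = 3 + -0.7500·(sin 0.0236 − sin 0.5236) = 3.3573
y' = 2.5 − -0.7500·(cos 0.0236 − cos 0.5236) = 2.6003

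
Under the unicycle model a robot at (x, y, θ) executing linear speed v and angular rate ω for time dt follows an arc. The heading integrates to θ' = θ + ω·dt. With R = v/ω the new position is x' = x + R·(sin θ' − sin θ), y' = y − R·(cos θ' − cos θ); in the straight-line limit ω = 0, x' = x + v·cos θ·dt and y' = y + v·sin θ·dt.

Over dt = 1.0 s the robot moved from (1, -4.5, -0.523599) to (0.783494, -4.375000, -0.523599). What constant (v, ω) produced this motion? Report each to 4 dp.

Δθ = -0.523599 − -0.523599 = 0.000000
ω = Δθ/dt = 0.000000/1.0 = 0.0000
ω = 0 → v = (Δx·cos θ + Δy·sin θ)/dt = -0.2500

v = -0.2500, ω = 0.0000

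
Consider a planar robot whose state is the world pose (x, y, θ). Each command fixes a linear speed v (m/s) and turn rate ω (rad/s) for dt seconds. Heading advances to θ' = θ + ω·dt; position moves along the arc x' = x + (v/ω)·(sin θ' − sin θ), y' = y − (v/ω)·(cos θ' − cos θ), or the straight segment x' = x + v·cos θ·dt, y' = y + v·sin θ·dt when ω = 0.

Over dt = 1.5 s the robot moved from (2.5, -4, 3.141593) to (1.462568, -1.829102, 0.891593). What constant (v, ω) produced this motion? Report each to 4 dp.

Δθ = 0.891593 − 3.141593 = -2.250000
ω = Δθ/dt = -2.250000/1.5 = -1.5000
R = −Δy/(cos θ' − cos θ) = -1.3333
v = R·ω = -1.3333·-1.5000 = 2.0000

v = 2.0000, ω = -1.5000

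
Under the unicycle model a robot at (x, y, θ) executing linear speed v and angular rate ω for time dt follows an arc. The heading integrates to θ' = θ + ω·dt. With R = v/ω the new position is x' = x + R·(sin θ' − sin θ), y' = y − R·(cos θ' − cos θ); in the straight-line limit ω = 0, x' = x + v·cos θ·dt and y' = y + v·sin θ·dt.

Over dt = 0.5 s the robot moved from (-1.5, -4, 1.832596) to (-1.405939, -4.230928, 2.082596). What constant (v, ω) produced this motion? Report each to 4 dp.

v = -0.5000, ω = 0.5000

Δθ = 2.082596 − 1.832596 = 0.250000
ω = Δθ/dt = 0.250000/0.5 = 0.5000
R = −Δy/(cos θ' − cos θ) = -1.0000
v = R·ω = -1.0000·0.5000 = -0.5000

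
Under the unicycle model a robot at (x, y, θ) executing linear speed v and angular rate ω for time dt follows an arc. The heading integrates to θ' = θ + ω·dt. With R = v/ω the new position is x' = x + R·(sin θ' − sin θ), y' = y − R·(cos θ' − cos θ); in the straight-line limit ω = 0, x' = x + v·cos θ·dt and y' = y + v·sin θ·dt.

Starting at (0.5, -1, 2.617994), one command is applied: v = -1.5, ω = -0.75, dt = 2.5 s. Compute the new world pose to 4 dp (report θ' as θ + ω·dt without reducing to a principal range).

(0.8530, -4.2049, 0.7430)

θ' = 2.6180 + -0.75·2.5 = 0.7430
R = v/ω = -1.5/-0.75 = 2.0000
x' = 0.5 + 2.0000·(sin 0.7430 − sin 2.6180) = 0.8530
y' = -1 − 2.0000·(cos 0.7430 − cos 2.6180) = -4.2049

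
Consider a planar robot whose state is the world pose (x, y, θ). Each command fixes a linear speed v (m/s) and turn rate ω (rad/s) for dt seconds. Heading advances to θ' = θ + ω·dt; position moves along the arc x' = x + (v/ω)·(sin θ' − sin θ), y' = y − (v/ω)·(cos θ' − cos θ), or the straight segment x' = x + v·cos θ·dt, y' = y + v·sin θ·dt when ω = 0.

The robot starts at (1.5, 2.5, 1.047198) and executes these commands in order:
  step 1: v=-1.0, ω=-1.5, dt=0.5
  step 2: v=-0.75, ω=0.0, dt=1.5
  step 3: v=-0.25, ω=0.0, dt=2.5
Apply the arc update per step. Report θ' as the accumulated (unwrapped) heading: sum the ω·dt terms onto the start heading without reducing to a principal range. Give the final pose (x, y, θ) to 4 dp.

(-0.5554, 1.6834, 0.2972)

step 1: θ'=0.2972 (R=0.6667) → pose (1.1179, 2.1959, 0.2972)
step 2: θ'=0.2972 (straight) → pose (0.0422, 1.8664, 0.2972)
step 3: θ'=0.2972 (straight) → pose (-0.5554, 1.6834, 0.2972)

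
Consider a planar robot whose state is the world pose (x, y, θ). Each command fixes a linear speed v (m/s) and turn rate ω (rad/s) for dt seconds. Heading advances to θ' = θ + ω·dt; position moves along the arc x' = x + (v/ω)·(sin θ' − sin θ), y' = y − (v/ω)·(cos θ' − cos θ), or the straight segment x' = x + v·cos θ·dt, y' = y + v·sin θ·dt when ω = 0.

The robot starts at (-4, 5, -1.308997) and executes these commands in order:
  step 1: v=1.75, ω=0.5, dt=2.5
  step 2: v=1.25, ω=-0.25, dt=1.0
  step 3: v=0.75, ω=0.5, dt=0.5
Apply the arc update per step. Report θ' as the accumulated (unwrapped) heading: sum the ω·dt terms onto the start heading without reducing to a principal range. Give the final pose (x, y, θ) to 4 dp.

step 1: θ'=-0.0590 (R=3.5000) → pose (-0.8256, 2.4120, -0.0590)
step 2: θ'=-0.3090 (R=-5.0000) → pose (0.4001, 2.1839, -0.3090)
step 3: θ'=-0.0590 (R=1.5000) → pose (0.7678, 2.1154, -0.0590)

(0.7678, 2.1154, -0.0590)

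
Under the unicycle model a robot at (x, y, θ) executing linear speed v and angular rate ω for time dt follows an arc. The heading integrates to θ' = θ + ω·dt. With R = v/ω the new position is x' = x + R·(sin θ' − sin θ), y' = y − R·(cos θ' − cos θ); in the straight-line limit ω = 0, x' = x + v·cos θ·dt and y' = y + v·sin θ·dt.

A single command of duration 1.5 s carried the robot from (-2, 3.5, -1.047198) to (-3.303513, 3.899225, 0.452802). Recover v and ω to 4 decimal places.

Δθ = 0.452802 − -1.047198 = 1.500000
ω = Δθ/dt = 1.500000/1.5 = 1.0000
R = Δx/(sin θ' − sin θ) = -1.0000
v = R·ω = -1.0000·1.0000 = -1.0000

v = -1.0000, ω = 1.0000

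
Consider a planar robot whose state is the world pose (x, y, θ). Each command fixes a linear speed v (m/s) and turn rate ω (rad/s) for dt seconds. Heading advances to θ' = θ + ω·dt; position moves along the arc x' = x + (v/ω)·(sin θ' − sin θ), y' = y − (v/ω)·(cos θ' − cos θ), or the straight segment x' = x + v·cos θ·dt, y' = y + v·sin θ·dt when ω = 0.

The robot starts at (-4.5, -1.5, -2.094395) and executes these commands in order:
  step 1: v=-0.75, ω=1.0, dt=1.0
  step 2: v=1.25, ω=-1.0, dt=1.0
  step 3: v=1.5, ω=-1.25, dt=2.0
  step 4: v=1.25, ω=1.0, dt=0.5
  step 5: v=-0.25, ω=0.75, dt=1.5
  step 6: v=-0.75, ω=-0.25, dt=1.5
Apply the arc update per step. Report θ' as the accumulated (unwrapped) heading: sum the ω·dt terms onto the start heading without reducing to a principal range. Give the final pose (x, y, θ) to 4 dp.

(-5.5176, -1.0958, -3.3444)

step 1: θ'=-1.0944 (R=-0.7500) → pose (-4.4830, -0.7811, -1.0944)
step 2: θ'=-2.0944 (R=-1.2500) → pose (-4.5113, -1.9793, -2.0944)
step 3: θ'=-4.5944 (R=-1.2000) → pose (-6.7422, -1.5206, -4.5944)
step 4: θ'=-4.0944 (R=1.2500) → pose (-6.9647, -0.9435, -4.0944)
step 5: θ'=-2.9694 (R=-0.3333) → pose (-6.6359, -1.0787, -2.9694)
step 6: θ'=-3.3444 (R=3.0000) → pose (-5.5176, -1.0958, -3.3444)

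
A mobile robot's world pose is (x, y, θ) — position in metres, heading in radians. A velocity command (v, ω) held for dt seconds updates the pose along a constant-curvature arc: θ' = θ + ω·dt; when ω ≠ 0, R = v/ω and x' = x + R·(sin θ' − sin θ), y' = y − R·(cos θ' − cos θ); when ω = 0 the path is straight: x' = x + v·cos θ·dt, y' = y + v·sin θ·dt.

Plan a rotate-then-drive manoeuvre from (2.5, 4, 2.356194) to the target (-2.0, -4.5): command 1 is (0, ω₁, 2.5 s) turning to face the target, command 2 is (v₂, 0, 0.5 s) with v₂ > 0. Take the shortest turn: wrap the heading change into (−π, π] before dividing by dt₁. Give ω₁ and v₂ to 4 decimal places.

ω₁ = 0.7477, v₂ = 19.2354

heading to target = atan2(-4.5−4, -2−2.5) = -2.0577
Δθ = wrap(-2.0577 − 2.3562) = 1.8693; ω₁ = Δθ/dt₁ = 0.7477
distance = √((-2−2.5)² + (-4.5−4)²) = 9.6177; v₂ = distance/dt₂ = 19.2354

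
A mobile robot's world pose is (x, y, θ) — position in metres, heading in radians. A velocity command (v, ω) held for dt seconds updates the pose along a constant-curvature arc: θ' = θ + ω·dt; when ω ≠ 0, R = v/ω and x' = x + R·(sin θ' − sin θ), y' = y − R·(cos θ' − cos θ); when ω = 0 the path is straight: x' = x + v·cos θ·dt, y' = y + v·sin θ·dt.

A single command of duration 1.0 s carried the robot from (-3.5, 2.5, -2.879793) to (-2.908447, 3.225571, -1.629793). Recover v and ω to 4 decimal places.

Δθ = -1.629793 − -2.879793 = 1.250000
ω = Δθ/dt = 1.250000/1.0 = 1.2500
R = −Δy/(cos θ' − cos θ) = -0.8000
v = R·ω = -0.8000·1.2500 = -1.0000

v = -1.0000, ω = 1.2500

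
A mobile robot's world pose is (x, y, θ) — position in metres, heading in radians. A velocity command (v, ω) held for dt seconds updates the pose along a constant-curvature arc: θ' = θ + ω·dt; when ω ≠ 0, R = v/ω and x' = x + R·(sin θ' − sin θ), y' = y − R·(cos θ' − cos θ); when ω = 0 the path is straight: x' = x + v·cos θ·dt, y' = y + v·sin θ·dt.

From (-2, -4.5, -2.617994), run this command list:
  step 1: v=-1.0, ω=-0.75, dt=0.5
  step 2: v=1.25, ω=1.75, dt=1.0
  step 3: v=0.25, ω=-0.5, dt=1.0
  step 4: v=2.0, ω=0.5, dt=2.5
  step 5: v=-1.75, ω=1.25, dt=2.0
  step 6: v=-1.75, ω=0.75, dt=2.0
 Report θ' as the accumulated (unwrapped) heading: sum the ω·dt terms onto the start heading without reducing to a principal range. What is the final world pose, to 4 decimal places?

step 1: θ'=-2.9930 (R=1.3333) → pose (-1.5307, -4.3361, -2.9930)
step 2: θ'=-1.2430 (R=0.7143) → pose (-2.1012, -5.2724, -1.2430)
step 3: θ'=-1.7430 (R=-0.5000) → pose (-2.0820, -5.5191, -1.7430)
step 4: θ'=-0.4930 (R=4.0000) → pose (-0.0342, -9.7282, -0.4930)
step 5: θ'=2.0070 (R=-1.4000) → pose (-1.9657, -11.5530, 2.0070)
step 6: θ'=3.5070 (R=-2.3333) → pose (0.9829, -12.7464, 3.5070)

(0.9829, -12.7464, 3.5070)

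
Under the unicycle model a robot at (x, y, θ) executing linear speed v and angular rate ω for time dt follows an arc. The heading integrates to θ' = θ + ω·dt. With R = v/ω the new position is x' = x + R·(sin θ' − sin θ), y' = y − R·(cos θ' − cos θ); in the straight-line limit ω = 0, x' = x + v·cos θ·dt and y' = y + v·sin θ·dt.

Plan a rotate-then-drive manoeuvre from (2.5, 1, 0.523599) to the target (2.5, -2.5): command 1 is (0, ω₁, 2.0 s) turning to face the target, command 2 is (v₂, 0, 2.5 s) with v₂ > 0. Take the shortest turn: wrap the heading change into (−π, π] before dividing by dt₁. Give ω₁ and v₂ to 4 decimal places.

heading to target = atan2(-2.5−1, 2.5−2.5) = -1.5708
Δθ = wrap(-1.5708 − 0.5236) = -2.0944; ω₁ = Δθ/dt₁ = -1.0472
distance = √((2.5−2.5)² + (-2.5−1)²) = 3.5000; v₂ = distance/dt₂ = 1.4000

ω₁ = -1.0472, v₂ = 1.4000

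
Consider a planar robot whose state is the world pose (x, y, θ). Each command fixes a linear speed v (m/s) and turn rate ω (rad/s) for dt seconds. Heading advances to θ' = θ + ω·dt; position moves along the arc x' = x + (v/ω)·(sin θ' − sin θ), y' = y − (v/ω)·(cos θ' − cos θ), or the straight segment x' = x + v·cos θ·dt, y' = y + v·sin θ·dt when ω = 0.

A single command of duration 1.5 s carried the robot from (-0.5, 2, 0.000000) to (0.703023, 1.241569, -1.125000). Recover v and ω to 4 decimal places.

Δθ = -1.125000 − 0.000000 = -1.125000
ω = Δθ/dt = -1.125000/1.5 = -0.7500
R = Δx/(sin θ' − sin θ) = -1.3333
v = R·ω = -1.3333·-0.7500 = 1.0000

v = 1.0000, ω = -0.7500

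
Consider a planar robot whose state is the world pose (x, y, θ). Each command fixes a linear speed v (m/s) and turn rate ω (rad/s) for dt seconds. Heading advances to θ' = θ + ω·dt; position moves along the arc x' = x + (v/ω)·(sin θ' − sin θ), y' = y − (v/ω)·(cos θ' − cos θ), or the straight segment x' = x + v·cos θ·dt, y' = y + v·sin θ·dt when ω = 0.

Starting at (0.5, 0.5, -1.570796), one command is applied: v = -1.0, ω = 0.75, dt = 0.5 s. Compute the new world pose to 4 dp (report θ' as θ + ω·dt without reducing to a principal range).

(0.4073, 0.9884, -1.1958)

θ' = -1.5708 + 0.75·0.5 = -1.1958
R = v/ω = -1.0/0.75 = -1.3333
x' = 0.5 + -1.3333·(sin -1.1958 − sin -1.5708) = 0.4073
y' = 0.5 − -1.3333·(cos -1.1958 − cos -1.5708) = 0.9884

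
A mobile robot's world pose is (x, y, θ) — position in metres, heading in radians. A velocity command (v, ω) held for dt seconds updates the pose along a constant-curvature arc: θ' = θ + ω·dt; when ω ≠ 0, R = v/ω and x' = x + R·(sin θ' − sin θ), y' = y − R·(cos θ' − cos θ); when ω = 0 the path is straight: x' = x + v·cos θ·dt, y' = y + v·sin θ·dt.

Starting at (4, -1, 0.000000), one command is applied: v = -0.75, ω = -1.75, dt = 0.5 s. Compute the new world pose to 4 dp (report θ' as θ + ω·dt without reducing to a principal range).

θ' = 0.0000 + -1.75·0.5 = -0.8750
R = v/ω = -0.75/-1.75 = 0.4286
x' = 4 + 0.4286·(sin -0.8750 − sin 0.0000) = 3.6711
y' = -1 − 0.4286·(cos -0.8750 − cos 0.0000) = -0.8461

(3.6711, -0.8461, -0.8750)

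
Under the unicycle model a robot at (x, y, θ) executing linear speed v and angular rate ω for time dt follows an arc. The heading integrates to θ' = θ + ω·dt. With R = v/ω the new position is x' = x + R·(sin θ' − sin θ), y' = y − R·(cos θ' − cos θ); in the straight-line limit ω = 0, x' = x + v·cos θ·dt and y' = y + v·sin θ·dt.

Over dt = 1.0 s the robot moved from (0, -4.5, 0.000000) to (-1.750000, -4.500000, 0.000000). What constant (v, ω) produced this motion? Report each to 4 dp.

Δθ = 0.000000 − 0.000000 = 0.000000
ω = Δθ/dt = 0.000000/1.0 = 0.0000
ω = 0 → v = (Δx·cos θ + Δy·sin θ)/dt = -1.7500

v = -1.7500, ω = 0.0000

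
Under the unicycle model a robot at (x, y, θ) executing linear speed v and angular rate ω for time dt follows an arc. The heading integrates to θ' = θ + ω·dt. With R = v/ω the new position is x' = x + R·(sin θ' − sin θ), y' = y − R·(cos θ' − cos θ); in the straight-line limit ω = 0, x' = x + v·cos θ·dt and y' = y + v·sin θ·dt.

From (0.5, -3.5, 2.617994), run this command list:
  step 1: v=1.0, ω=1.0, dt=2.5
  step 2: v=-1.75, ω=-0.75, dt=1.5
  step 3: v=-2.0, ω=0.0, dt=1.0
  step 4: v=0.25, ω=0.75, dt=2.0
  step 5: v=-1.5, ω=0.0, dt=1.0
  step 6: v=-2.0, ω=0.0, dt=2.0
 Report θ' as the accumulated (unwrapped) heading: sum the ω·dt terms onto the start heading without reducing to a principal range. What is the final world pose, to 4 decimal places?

step 1: θ'=5.1180 (R=1.0000) → pose (-0.9189, -4.7606, 5.1180)
step 2: θ'=3.9930 (R=2.3333) → pose (-0.5300, -2.3024, 3.9930)
step 3: θ'=3.9930 (straight) → pose (0.7879, -0.7980, 3.9930)
step 4: θ'=5.4930 (R=0.3333) → pose (0.8018, -1.2522, 5.4930)
step 5: θ'=5.4930 (straight) → pose (-0.2538, -0.1865, 5.4930)
step 6: θ'=5.4930 (straight) → pose (-3.0686, 2.6555, 5.4930)

(-3.0686, 2.6555, 5.4930)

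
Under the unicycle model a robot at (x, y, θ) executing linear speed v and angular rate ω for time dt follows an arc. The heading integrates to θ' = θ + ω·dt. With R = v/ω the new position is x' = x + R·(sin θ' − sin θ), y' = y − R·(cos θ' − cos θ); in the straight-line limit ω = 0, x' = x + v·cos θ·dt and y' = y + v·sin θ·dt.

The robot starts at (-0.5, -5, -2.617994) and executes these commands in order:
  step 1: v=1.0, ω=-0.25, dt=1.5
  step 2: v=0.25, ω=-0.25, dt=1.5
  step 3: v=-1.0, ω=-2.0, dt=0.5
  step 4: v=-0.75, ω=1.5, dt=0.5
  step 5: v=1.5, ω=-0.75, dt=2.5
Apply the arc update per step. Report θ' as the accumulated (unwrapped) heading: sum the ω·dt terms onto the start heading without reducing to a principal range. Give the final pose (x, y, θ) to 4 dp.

step 1: θ'=-2.9930 (R=-4.0000) → pose (-1.9078, -5.4918, -2.9930)
step 2: θ'=-3.3680 (R=-1.0000) → pose (-2.2803, -5.4773, -3.3680)
step 3: θ'=-4.3680 (R=0.5000) → pose (-1.9219, -5.7957, -4.3680)
step 4: θ'=-3.6180 (R=-0.5000) → pose (-1.6806, -6.0713, -3.6180)
step 5: θ'=-5.4930 (R=-2.0000) → pose (-2.1844, -2.8865, -5.4930)

(-2.1844, -2.8865, -5.4930)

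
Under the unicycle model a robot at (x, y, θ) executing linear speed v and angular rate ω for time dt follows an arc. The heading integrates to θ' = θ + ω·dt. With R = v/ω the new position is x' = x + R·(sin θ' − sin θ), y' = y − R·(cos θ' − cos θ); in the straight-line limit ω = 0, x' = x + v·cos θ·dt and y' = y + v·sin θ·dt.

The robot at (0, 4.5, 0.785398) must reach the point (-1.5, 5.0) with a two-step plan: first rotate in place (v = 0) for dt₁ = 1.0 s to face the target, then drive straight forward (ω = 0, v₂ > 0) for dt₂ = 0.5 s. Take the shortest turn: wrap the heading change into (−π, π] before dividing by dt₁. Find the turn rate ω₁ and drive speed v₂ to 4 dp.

heading to target = atan2(5−4.5, -1.5−0) = 2.8198
Δθ = wrap(2.8198 − 0.7854) = 2.0344; ω₁ = Δθ/dt₁ = 2.0344
distance = √((-1.5−0)² + (5−4.5)²) = 1.5811; v₂ = distance/dt₂ = 3.1623

ω₁ = 2.0344, v₂ = 3.1623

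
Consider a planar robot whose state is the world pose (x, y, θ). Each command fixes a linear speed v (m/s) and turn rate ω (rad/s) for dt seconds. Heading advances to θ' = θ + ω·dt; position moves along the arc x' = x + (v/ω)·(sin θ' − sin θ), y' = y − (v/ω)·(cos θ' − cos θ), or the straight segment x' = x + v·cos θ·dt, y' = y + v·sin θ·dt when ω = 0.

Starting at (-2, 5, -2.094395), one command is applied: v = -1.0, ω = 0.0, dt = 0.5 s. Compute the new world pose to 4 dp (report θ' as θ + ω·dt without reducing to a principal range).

θ' = -2.0944 + 0.0·0.5 = -2.0944
ω = 0 → straight: x' = -2 + -1.0·cos(-2.0944)·0.5 = -1.7500
y' = 5 + -1.0·sin(-2.0944)·0.5 = 5.4330

(-1.7500, 5.4330, -2.0944)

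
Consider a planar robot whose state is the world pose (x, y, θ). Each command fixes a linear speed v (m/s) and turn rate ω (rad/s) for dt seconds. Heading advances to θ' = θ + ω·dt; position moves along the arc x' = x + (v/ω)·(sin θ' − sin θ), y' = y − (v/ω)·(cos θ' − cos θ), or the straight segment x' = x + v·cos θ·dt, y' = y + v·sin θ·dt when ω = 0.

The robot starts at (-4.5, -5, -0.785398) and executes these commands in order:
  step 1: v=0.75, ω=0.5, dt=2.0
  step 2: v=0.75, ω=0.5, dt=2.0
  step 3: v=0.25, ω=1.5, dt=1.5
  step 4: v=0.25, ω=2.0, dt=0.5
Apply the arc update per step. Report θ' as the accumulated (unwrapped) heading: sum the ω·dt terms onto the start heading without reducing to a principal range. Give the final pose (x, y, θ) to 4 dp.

step 1: θ'=0.2146 (R=1.5000) → pose (-3.1199, -5.4049, 0.2146)
step 2: θ'=1.2146 (R=1.5000) → pose (-2.0335, -4.4624, 1.2146)
step 3: θ'=3.4646 (R=0.1667) → pose (-2.2426, -4.2462, 3.4646)
step 4: θ'=4.4646 (R=0.1250) → pose (-2.3241, -4.3341, 4.4646)

(-2.3241, -4.3341, 4.4646)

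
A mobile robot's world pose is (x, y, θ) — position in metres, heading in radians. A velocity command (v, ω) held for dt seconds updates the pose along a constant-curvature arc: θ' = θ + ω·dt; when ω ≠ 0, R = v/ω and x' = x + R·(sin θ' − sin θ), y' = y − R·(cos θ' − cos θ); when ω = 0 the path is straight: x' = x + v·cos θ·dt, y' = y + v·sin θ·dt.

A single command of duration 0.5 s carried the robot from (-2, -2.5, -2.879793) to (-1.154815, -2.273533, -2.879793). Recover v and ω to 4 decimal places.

Δθ = -2.879793 − -2.879793 = 0.000000
ω = Δθ/dt = 0.000000/0.5 = 0.0000
ω = 0 → v = (Δx·cos θ + Δy·sin θ)/dt = -1.7500

v = -1.7500, ω = 0.0000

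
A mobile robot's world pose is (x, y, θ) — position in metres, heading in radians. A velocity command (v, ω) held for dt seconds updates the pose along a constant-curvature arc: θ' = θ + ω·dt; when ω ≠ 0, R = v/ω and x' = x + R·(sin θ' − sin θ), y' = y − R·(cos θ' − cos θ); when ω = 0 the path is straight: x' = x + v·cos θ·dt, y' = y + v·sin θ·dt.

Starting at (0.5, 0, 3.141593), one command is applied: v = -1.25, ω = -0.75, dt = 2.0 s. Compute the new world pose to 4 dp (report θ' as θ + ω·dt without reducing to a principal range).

(2.1625, -1.5488, 1.6416)

θ' = 3.1416 + -0.75·2.0 = 1.6416
R = v/ω = -1.25/-0.75 = 1.6667
x' = 0.5 + 1.6667·(sin 1.6416 − sin 3.1416) = 2.1625
y' = 0 − 1.6667·(cos 1.6416 − cos 3.1416) = -1.5488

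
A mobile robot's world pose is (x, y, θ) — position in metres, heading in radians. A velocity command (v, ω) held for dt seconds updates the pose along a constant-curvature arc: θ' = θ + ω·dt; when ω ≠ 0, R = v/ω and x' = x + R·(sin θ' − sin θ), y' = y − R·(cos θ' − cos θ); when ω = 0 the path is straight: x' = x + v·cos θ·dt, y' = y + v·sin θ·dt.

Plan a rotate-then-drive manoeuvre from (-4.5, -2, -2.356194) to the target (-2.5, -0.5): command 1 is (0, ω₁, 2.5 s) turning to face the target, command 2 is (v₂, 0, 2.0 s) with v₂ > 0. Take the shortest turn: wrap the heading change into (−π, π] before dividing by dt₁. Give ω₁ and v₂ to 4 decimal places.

heading to target = atan2(-0.5−-2, -2.5−-4.5) = 0.6435
Δθ = wrap(0.6435 − -2.3562) = 2.9997; ω₁ = Δθ/dt₁ = 1.1999
distance = √((-2.5−-4.5)² + (-0.5−-2)²) = 2.5000; v₂ = distance/dt₂ = 1.2500

ω₁ = 1.1999, v₂ = 1.2500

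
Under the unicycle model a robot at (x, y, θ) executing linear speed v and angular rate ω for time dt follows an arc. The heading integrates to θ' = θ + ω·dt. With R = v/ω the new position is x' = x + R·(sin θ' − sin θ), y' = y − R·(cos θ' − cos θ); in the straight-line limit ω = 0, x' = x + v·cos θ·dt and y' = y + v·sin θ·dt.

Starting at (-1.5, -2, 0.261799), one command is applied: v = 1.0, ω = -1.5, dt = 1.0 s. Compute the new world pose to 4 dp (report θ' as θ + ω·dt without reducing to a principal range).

(-0.6973, -2.4263, -1.2382)

θ' = 0.2618 + -1.5·1.0 = -1.2382
R = v/ω = 1.0/-1.5 = -0.6667
x' = -1.5 + -0.6667·(sin -1.2382 − sin 0.2618) = -0.6973
y' = -2 − -0.6667·(cos -1.2382 − cos 0.2618) = -2.4263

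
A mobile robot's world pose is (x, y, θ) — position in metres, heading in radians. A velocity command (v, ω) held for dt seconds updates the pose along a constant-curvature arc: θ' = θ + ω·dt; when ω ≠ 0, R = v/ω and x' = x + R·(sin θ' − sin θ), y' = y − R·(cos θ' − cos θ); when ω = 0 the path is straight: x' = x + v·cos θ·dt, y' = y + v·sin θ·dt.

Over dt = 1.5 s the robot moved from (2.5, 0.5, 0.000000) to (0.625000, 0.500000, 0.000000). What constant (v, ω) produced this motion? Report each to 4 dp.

Δθ = 0.000000 − 0.000000 = 0.000000
ω = Δθ/dt = 0.000000/1.5 = 0.0000
ω = 0 → v = (Δx·cos θ + Δy·sin θ)/dt = -1.2500

v = -1.2500, ω = 0.0000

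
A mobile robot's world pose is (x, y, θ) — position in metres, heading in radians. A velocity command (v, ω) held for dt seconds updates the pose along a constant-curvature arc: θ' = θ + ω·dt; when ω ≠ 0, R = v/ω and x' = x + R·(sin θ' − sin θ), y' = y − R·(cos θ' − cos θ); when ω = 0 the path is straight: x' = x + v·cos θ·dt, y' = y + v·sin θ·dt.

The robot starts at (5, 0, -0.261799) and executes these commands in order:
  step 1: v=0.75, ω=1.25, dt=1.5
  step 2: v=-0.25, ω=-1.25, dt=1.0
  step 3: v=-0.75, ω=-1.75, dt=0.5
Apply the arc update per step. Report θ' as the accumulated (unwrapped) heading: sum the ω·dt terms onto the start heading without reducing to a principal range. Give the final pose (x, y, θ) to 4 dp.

step 1: θ'=1.6132 (R=0.6000) → pose (5.7548, 0.6050, 1.6132)
step 2: θ'=0.3632 (R=0.2000) → pose (5.6260, 0.4096, 0.3632)
step 3: θ'=-0.5118 (R=0.4286) → pose (5.2638, 0.4365, -0.5118)

(5.2638, 0.4365, -0.5118)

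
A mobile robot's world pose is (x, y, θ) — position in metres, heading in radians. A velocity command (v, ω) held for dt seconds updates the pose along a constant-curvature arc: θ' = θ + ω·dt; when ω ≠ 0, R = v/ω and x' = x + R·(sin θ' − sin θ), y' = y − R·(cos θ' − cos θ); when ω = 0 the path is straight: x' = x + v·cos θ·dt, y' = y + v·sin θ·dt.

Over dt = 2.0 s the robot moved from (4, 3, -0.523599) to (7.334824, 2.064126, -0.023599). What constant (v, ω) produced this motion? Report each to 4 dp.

Δθ = -0.023599 − -0.523599 = 0.500000
ω = Δθ/dt = 0.500000/2.0 = 0.2500
R = Δx/(sin θ' − sin θ) = 7.0000
v = R·ω = 7.0000·0.2500 = 1.7500

v = 1.7500, ω = 0.2500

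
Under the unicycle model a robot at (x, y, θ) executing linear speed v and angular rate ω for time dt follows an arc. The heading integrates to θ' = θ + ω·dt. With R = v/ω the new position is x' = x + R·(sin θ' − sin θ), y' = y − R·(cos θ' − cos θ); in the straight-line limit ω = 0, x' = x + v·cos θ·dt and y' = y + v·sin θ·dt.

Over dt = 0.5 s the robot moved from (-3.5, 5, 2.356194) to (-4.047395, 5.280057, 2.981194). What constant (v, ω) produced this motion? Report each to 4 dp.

Δθ = 2.981194 − 2.356194 = 0.625000
ω = Δθ/dt = 0.625000/0.5 = 1.2500
R = Δx/(sin θ' − sin θ) = 1.0000
v = R·ω = 1.0000·1.2500 = 1.2500

v = 1.2500, ω = 1.2500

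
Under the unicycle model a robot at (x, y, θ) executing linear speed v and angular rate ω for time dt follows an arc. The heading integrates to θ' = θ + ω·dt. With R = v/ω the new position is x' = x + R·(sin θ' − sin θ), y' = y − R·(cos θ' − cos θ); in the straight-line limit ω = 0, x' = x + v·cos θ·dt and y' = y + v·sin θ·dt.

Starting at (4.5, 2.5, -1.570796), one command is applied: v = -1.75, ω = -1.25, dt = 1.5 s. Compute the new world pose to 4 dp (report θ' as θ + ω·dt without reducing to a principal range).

(6.3193, 3.8357, -3.4458)

θ' = -1.5708 + -1.25·1.5 = -3.4458
R = v/ω = -1.75/-1.25 = 1.4000
x' = 4.5 + 1.4000·(sin -3.4458 − sin -1.5708) = 6.3193
y' = 2.5 − 1.4000·(cos -3.4458 − cos -1.5708) = 3.8357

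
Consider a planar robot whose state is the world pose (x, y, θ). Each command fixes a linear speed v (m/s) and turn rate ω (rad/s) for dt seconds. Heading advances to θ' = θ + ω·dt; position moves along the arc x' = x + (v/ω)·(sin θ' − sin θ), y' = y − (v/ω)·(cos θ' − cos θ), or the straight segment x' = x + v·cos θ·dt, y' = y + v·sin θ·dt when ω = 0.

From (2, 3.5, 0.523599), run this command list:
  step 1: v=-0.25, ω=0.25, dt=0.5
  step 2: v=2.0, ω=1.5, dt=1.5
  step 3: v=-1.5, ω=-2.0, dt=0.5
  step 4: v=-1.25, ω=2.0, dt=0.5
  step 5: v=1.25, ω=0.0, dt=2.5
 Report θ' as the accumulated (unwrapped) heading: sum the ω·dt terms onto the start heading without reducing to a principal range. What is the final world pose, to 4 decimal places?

step 1: θ'=0.6486 (R=-1.0000) → pose (1.8959, 3.4309, 0.6486)
step 2: θ'=2.8986 (R=1.3333) → pose (1.4113, 5.7876, 2.8986)
step 3: θ'=1.8986 (R=0.7500) → pose (1.9409, 5.3011, 1.8986)
step 4: θ'=2.8986 (R=-0.6250) → pose (2.3823, 4.8957, 2.8986)
step 5: θ'=2.8986 (straight) → pose (-0.6509, 5.6476, 2.8986)

(-0.6509, 5.6476, 2.8986)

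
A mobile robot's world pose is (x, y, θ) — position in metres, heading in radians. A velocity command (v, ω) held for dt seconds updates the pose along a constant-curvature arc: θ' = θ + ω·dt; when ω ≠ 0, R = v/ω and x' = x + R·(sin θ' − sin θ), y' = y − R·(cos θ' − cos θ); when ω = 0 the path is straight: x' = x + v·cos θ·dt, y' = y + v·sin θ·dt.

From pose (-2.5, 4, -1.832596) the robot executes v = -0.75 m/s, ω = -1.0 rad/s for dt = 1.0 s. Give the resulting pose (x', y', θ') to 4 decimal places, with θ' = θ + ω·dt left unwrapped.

(-2.0036, 4.5204, -2.8326)

θ' = -1.8326 + -1.0·1.0 = -2.8326
R = v/ω = -0.75/-1.0 = 0.7500
x' = -2.5 + 0.7500·(sin -2.8326 − sin -1.8326) = -2.0036
y' = 4 − 0.7500·(cos -2.8326 − cos -1.8326) = 4.5204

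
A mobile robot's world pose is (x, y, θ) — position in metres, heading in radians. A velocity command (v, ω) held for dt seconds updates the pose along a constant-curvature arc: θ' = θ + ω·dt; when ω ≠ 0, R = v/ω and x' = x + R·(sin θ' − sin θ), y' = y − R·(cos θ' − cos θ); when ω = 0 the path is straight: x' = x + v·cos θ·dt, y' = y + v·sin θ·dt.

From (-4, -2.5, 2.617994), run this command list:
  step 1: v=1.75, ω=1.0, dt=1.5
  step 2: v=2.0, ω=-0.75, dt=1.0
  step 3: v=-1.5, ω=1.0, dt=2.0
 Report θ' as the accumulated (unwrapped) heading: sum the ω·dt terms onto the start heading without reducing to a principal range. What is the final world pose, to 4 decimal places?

step 1: θ'=4.1180 (R=1.7500) → pose (-6.3249, -3.0355, 4.1180)
step 2: θ'=3.3680 (R=-2.6667) → pose (-7.9356, -4.1408, 3.3680)
step 3: θ'=5.3680 (R=-1.5000) → pose (-7.0832, -1.7646, 5.3680)

(-7.0832, -1.7646, 5.3680)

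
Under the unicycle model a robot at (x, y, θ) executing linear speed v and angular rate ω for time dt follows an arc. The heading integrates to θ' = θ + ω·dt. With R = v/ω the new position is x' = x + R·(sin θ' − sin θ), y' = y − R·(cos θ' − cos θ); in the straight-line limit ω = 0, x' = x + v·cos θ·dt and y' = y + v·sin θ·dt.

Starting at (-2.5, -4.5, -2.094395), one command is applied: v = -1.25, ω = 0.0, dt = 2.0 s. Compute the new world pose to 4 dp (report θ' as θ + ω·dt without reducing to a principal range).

(-1.2500, -2.3349, -2.0944)

θ' = -2.0944 + 0.0·2.0 = -2.0944
ω = 0 → straight: x' = -2.5 + -1.25·cos(-2.0944)·2.0 = -1.2500
y' = -4.5 + -1.25·sin(-2.0944)·2.0 = -2.3349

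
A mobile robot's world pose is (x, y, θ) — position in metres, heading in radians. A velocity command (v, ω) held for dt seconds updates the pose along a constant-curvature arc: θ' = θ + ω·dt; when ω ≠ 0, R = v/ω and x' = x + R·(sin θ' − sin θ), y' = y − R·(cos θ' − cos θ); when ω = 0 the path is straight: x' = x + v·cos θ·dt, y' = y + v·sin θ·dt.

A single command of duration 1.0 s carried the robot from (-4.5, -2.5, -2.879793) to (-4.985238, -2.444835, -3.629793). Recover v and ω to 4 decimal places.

Δθ = -3.629793 − -2.879793 = -0.750000
ω = Δθ/dt = -0.750000/1.0 = -0.7500
R = Δx/(sin θ' − sin θ) = -0.6667
v = R·ω = -0.6667·-0.7500 = 0.5000

v = 0.5000, ω = -0.7500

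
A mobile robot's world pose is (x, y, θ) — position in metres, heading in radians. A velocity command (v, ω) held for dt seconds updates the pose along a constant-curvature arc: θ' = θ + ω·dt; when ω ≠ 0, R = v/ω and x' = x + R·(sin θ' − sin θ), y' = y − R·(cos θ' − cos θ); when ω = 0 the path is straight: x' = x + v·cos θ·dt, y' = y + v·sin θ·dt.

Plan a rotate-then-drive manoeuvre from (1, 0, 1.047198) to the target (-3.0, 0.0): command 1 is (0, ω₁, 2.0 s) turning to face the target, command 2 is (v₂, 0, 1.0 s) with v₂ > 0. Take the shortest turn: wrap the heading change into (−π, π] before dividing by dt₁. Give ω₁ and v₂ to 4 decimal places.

ω₁ = 1.0472, v₂ = 4.0000

heading to target = atan2(0−0, -3−1) = 3.1416
Δθ = wrap(3.1416 − 1.0472) = 2.0944; ω₁ = Δθ/dt₁ = 1.0472
distance = √((-3−1)² + (0−0)²) = 4.0000; v₂ = distance/dt₂ = 4.0000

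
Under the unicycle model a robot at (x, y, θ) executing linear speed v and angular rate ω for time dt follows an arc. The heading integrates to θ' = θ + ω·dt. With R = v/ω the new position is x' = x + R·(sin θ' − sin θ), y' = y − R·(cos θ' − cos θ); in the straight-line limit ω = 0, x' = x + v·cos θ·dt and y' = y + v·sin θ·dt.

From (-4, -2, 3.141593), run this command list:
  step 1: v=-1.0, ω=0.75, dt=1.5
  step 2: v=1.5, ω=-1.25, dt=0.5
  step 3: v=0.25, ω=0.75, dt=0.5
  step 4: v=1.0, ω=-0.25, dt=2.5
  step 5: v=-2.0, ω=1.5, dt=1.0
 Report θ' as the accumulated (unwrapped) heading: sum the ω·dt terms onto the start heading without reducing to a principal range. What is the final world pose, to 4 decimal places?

step 1: θ'=4.2666 (R=-1.3333) → pose (-2.7970, -1.2416, 4.2666)
step 2: θ'=3.6416 (R=-1.2000) → pose (-3.3044, -1.7773, 3.6416)
step 3: θ'=4.0166 (R=0.3333) → pose (-3.4004, -1.8561, 4.0166)
step 4: θ'=3.3916 (R=-4.0000) → pose (-5.4810, -3.1678, 3.3916)
step 5: θ'=4.8916 (R=-1.3333) → pose (-4.4989, -1.6382, 4.8916)

(-4.4989, -1.6382, 4.8916)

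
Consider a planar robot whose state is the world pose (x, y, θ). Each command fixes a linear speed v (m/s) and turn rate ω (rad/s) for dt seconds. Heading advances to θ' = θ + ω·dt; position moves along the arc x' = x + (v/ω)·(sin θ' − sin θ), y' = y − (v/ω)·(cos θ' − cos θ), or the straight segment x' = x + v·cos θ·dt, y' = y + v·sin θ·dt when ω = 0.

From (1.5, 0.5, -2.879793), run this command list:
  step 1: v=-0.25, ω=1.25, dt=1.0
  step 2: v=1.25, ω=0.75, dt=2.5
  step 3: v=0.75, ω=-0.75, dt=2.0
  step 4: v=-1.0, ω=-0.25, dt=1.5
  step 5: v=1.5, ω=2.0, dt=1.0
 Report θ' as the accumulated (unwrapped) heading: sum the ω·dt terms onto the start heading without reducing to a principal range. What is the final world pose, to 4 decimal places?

(5.7384, -0.9575, 0.3702)

step 1: θ'=-1.6298 (R=-0.2000) → pose (1.6479, 0.6814, -1.6298)
step 2: θ'=0.2452 (R=1.6667) → pose (3.7163, -1.0337, 0.2452)
step 3: θ'=-1.2548 (R=-1.0000) → pose (4.9095, -1.6930, -1.2548)
step 4: θ'=-1.6298 (R=4.0000) → pose (4.7184, -0.2141, -1.6298)
step 5: θ'=0.3702 (R=0.7500) → pose (5.7384, -0.9575, 0.3702)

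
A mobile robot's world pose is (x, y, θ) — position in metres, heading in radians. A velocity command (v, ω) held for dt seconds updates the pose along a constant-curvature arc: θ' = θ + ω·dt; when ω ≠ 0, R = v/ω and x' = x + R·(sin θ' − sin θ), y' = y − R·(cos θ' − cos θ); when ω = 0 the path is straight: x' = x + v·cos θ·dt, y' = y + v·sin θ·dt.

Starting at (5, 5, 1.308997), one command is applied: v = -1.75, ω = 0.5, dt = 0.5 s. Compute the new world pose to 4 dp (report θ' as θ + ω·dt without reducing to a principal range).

θ' = 1.3090 + 0.5·0.5 = 1.5590
R = v/ω = -1.75/0.5 = -3.5000
x' = 5 + -3.5000·(sin 1.5590 − sin 1.3090) = 4.8810
y' = 5 − -3.5000·(cos 1.5590 − cos 1.3090) = 4.1354

(4.8810, 4.1354, 1.5590)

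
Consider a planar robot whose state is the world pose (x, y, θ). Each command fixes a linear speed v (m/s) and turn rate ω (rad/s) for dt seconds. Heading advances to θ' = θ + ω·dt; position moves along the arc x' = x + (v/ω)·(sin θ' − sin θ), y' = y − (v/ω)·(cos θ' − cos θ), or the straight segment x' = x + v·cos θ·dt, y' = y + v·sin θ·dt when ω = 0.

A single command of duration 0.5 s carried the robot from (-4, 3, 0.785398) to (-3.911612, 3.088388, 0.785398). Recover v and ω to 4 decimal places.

v = 0.2500, ω = 0.0000

Δθ = 0.785398 − 0.785398 = 0.000000
ω = Δθ/dt = 0.000000/0.5 = 0.0000
ω = 0 → v = (Δx·cos θ + Δy·sin θ)/dt = 0.2500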